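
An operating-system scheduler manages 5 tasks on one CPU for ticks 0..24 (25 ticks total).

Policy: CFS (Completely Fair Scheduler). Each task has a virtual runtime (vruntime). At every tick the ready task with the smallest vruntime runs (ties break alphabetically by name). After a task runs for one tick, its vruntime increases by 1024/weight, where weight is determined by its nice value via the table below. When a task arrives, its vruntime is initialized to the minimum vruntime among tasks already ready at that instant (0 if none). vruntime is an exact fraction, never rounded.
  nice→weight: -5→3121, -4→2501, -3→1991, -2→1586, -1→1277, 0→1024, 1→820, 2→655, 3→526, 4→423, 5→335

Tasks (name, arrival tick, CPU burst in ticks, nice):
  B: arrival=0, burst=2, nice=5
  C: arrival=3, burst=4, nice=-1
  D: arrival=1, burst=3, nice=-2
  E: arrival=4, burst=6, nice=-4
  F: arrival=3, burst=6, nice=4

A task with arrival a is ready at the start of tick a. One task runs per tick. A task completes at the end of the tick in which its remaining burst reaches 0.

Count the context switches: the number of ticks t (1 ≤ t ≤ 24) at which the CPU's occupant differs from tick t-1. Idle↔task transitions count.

t=0: vr[B=0] → run B
t=1: vr[B=1024/335 D=1024/335] → run B
t=2: vr[D=1024/335] → run D
t=3: vr[C=983552/265655 D=983552/265655 F=983552/265655] → run C
t=4: vr[C=1528026624/339241435 D=983552/265655 E=983552/265655 F=983552/265655] → run D
t=5: vr[C=1528026624/339241435 D=1155072/265655 E=983552/265655 F=983552/265655] → run E
t=6: vr[C=1528026624/339241435 D=1155072/265655 E=44785152/10891855 F=983552/265655] → run F
t=7: vr[C=1528026624/339241435 D=1155072/265655 E=44785152/10891855 F=688073216/112372065] → run E
t=8: vr[C=1528026624/339241435 D=1155072/265655 E=49244672/10891855 F=688073216/112372065] → run D
t=9: vr[C=1528026624/339241435 E=49244672/10891855 F=688073216/112372065] → run C
t=10: vr[C=1800057344/339241435 E=49244672/10891855 F=688073216/112372065] → run E
t=11: vr[C=1800057344/339241435 E=53704192/10891855 F=688073216/112372065] → run E
t=12: vr[C=1800057344/339241435 E=58163712/10891855 F=688073216/112372065] → run C
t=13: vr[C=2072088064/339241435 E=58163712/10891855 F=688073216/112372065] → run E
t=14: vr[C=2072088064/339241435 E=62623232/10891855 F=688073216/112372065] → run E
t=15: vr[C=2072088064/339241435 F=688073216/112372065] → run C
t=16: vr[F=688073216/112372065] → run F
t=17: vr[F=960103936/112372065] → run F
t=18: vr[F=410711552/37457355] → run F
t=19: vr[F=1504165376/112372065] → run F
t=20: vr[F=1776196096/112372065] → run F
t=21: (idle)
t=22: (idle)
t=23: (idle)
t=24: (idle)

context switches = 14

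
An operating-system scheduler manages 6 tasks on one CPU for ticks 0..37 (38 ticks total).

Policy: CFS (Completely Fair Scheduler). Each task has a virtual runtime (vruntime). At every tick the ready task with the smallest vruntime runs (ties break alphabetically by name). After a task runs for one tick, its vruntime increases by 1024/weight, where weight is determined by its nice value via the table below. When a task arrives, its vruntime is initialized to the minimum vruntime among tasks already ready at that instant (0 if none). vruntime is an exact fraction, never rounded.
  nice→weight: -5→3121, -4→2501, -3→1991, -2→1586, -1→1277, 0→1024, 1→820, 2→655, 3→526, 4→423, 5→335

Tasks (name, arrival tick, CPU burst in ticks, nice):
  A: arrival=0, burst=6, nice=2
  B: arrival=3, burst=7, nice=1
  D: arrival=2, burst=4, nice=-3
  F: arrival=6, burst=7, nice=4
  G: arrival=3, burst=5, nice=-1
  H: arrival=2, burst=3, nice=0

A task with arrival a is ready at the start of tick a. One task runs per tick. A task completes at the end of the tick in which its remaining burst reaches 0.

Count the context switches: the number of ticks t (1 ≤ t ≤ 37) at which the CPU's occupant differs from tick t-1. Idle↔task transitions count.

context switches = 27

t=0: vr[A=0] → run A
t=1: vr[A=1024/655] → run A
t=2: vr[A=2048/655 D=2048/655 H=2048/655] → run A
t=3: vr[A=3072/655 B=2048/655 D=2048/655 G=2048/655 H=2048/655] → run B
t=4: vr[A=3072/655 B=117504/26855 D=2048/655 G=2048/655 H=2048/655] → run D
t=5: vr[A=3072/655 B=117504/26855 D=4748288/1304105 G=2048/655 H=2048/655] → run G
t=6: vr[A=3072/655 B=117504/26855 D=4748288/1304105 F=2048/655 G=3286016/836435 H=2048/655] → run F
t=7: vr[A=3072/655 B=117504/26855 D=4748288/1304105 F=1537024/277065 G=3286016/836435 H=2048/655] → run H
t=8: vr[A=3072/655 B=117504/26855 D=4748288/1304105 F=1537024/277065 G=3286016/836435 H=2703/655] → run D
t=9: vr[A=3072/655 B=117504/26855 D=5419008/1304105 F=1537024/277065 G=3286016/836435 H=2703/655] → run G
t=10: vr[A=3072/655 B=117504/26855 D=5419008/1304105 F=1537024/277065 G=3956736/836435 H=2703/655] → run H
t=11: vr[A=3072/655 B=117504/26855 D=5419008/1304105 F=1537024/277065 G=3956736/836435 H=3358/655] → run D
t=12: vr[A=3072/655 B=117504/26855 D=6089728/1304105 F=1537024/277065 G=3956736/836435 H=3358/655] → run B
t=13: vr[A=3072/655 B=30208/5371 D=6089728/1304105 F=1537024/277065 G=3956736/836435 H=3358/655] → run D
t=14: vr[A=3072/655 B=30208/5371 F=1537024/277065 G=3956736/836435 H=3358/655] → run A
t=15: vr[A=4096/655 B=30208/5371 F=1537024/277065 G=3956736/836435 H=3358/655] → run G
t=16: vr[A=4096/655 B=30208/5371 F=1537024/277065 G=4627456/836435 H=3358/655] → run H
t=17: vr[A=4096/655 B=30208/5371 F=1537024/277065 G=4627456/836435] → run G
t=18: vr[A=4096/655 B=30208/5371 F=1537024/277065 G=5298176/836435] → run F
t=19: vr[A=4096/655 B=30208/5371 F=2207744/277065 G=5298176/836435] → run B
t=20: vr[A=4096/655 B=184576/26855 F=2207744/277065 G=5298176/836435] → run A
t=21: vr[A=1024/131 B=184576/26855 F=2207744/277065 G=5298176/836435] → run G
t=22: vr[A=1024/131 B=184576/26855 F=2207744/277065] → run B
t=23: vr[A=1024/131 B=218112/26855 F=2207744/277065] → run A
t=24: vr[B=218112/26855 F=2207744/277065] → run F
t=25: vr[B=218112/26855 F=959488/92355] → run B
t=26: vr[B=251648/26855 F=959488/92355] → run B
t=27: vr[B=285184/26855 F=959488/92355] → run F
t=28: vr[B=285184/26855 F=3549184/277065] → run B
t=29: vr[F=3549184/277065] → run F
t=30: vr[F=4219904/277065] → run F
t=31: vr[F=1630208/92355] → run F
t=32: (idle)
t=33: (idle)
t=34: (idle)
t=35: (idle)
t=36: (idle)
t=37: (idle)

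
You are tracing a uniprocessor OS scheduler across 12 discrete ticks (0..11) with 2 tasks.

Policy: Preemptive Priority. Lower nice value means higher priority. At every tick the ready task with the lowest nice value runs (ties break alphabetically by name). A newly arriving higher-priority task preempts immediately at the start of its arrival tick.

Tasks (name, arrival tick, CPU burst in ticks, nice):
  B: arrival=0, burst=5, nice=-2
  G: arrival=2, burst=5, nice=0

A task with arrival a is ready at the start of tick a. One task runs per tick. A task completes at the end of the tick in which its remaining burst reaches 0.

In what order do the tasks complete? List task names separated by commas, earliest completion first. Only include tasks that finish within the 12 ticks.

completion order = B, G

t=0: ready={B} → run B
t=1: ready={B} → run B
t=2: ready={B,G} → run B
t=3: ready={B,G} → run B
t=4: ready={B,G} → run B
t=5: ready={G} → run G
t=6: ready={G} → run G
t=7: ready={G} → run G
t=8: ready={G} → run G
t=9: ready={G} → run G
t=10: (idle)
t=11: (idle)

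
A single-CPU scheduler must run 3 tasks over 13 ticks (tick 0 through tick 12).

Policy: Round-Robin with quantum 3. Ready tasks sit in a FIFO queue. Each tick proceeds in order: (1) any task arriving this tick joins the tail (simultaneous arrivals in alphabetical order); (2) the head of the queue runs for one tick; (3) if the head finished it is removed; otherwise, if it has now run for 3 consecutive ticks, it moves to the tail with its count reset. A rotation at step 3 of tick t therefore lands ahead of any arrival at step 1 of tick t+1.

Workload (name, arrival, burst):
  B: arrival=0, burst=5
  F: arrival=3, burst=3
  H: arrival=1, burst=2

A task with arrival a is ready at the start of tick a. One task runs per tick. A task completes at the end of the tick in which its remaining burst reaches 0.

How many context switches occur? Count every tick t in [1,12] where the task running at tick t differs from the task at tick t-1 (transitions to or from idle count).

t=0: queue=[B] q_used=0 → run B
t=1: queue=[B,H] q_used=1 → run B
t=2: queue=[B,H] q_used=2 → run B
t=3: queue=[H,B,F] q_used=0 → run H
t=4: queue=[H,B,F] q_used=1 → run H
t=5: queue=[B,F] q_used=0 → run B
t=6: queue=[B,F] q_used=1 → run B
t=7: queue=[F] q_used=0 → run F
t=8: queue=[F] q_used=1 → run F
t=9: queue=[F] q_used=2 → run F
t=10: (idle)
t=11: (idle)
t=12: (idle)

context switches = 4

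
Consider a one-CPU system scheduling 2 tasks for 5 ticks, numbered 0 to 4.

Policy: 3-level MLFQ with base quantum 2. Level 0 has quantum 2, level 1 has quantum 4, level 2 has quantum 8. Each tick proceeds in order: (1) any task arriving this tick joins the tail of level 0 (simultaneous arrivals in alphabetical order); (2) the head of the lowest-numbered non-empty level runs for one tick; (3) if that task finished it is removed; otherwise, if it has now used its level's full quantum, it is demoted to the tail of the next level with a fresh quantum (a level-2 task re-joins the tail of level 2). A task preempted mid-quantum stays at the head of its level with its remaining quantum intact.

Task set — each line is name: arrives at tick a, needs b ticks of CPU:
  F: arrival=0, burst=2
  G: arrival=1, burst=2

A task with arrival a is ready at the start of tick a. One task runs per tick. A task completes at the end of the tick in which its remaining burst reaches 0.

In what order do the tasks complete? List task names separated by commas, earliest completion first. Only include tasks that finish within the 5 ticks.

t=0: L0/L1/L2 = F/-/- → run F
t=1: L0/L1/L2 = FG/-/- → run F
t=2: L0/L1/L2 = G/-/- → run G
t=3: L0/L1/L2 = G/-/- → run G
t=4: (idle)

completion order = F, G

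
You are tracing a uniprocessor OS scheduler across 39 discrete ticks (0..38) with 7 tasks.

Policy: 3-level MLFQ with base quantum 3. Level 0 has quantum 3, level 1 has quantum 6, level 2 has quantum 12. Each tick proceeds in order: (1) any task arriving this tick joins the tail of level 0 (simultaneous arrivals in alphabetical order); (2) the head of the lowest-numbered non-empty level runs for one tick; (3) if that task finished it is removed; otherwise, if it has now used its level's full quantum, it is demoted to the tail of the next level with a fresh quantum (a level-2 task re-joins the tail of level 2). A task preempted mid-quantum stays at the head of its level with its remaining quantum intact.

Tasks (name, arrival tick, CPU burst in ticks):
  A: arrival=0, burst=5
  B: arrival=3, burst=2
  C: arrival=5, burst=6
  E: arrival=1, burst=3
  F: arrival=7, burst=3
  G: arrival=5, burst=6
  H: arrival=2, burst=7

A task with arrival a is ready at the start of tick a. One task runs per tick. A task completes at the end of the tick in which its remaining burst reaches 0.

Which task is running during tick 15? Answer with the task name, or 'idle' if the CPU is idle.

t=0: L0/L1/L2 = A/-/- → run A
t=1: L0/L1/L2 = AE/-/- → run A
t=2: L0/L1/L2 = AEH/-/- → run A
t=3: L0/L1/L2 = EHB/A/- → run E
t=4: L0/L1/L2 = EHB/A/- → run E
t=5: L0/L1/L2 = EHBCG/A/- → run E
t=6: L0/L1/L2 = HBCG/A/- → run H
t=7: L0/L1/L2 = HBCGF/A/- → run H
t=8: L0/L1/L2 = HBCGF/A/- → run H
t=9: L0/L1/L2 = BCGF/AH/- → run B
t=10: L0/L1/L2 = BCGF/AH/- → run B
t=11: L0/L1/L2 = CGF/AH/- → run C
t=12: L0/L1/L2 = CGF/AH/- → run C
t=13: L0/L1/L2 = CGF/AH/- → run C
t=14: L0/L1/L2 = GF/AHC/- → run G
t=15: L0/L1/L2 = GF/AHC/- → run G
t=16: L0/L1/L2 = GF/AHC/- → run G
t=17: L0/L1/L2 = F/AHCG/- → run F
t=18: L0/L1/L2 = F/AHCG/- → run F
t=19: L0/L1/L2 = F/AHCG/- → run F
t=20: L0/L1/L2 = -/AHCG/- → run A
t=21: L0/L1/L2 = -/AHCG/- → run A
t=22: L0/L1/L2 = -/HCG/- → run H
t=23: L0/L1/L2 = -/HCG/- → run H
t=24: L0/L1/L2 = -/HCG/- → run H
t=25: L0/L1/L2 = -/HCG/- → run H
t=26: L0/L1/L2 = -/CG/- → run C
t=27: L0/L1/L2 = -/CG/- → run C
t=28: L0/L1/L2 = -/CG/- → run C
t=29: L0/L1/L2 = -/G/- → run G
t=30: L0/L1/L2 = -/G/- → run G
t=31: L0/L1/L2 = -/G/- → run G
t=32: (idle)
t=33: (idle)
t=34: (idle)
t=35: (idle)
t=36: (idle)
t=37: (idle)
t=38: (idle)

running at tick 15 = G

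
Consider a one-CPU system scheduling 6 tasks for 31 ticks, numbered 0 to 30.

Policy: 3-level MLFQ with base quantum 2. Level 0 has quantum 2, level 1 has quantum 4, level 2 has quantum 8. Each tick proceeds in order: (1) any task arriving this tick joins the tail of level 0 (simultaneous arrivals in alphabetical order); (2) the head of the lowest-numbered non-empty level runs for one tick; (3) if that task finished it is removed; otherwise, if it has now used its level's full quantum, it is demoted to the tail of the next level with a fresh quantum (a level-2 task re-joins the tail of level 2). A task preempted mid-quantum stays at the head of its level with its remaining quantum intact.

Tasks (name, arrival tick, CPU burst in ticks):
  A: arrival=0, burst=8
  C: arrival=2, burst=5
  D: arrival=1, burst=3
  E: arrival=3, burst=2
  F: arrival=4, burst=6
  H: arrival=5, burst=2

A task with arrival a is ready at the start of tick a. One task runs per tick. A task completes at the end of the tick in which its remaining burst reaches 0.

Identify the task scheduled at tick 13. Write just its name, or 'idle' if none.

t=0: L0/L1/L2 = A/-/- → run A
t=1: L0/L1/L2 = AD/-/- → run A
t=2: L0/L1/L2 = DC/A/- → run D
t=3: L0/L1/L2 = DCE/A/- → run D
t=4: L0/L1/L2 = CEF/AD/- → run C
t=5: L0/L1/L2 = CEFH/AD/- → run C
t=6: L0/L1/L2 = EFH/ADC/- → run E
t=7: L0/L1/L2 = EFH/ADC/- → run E
t=8: L0/L1/L2 = FH/ADC/- → run F
t=9: L0/L1/L2 = FH/ADC/- → run F
t=10: L0/L1/L2 = H/ADCF/- → run H
t=11: L0/L1/L2 = H/ADCF/- → run H
t=12: L0/L1/L2 = -/ADCF/- → run A
t=13: L0/L1/L2 = -/ADCF/- → run A
t=14: L0/L1/L2 = -/ADCF/- → run A
t=15: L0/L1/L2 = -/ADCF/- → run A
t=16: L0/L1/L2 = -/DCF/A → run D
t=17: L0/L1/L2 = -/CF/A → run C
t=18: L0/L1/L2 = -/CF/A → run C
t=19: L0/L1/L2 = -/CF/A → run C
t=20: L0/L1/L2 = -/F/A → run F
t=21: L0/L1/L2 = -/F/A → run F
t=22: L0/L1/L2 = -/F/A → run F
t=23: L0/L1/L2 = -/F/A → run F
t=24: L0/L1/L2 = -/-/A → run A
t=25: L0/L1/L2 = -/-/A → run A
t=26: (idle)
t=27: (idle)
t=28: (idle)
t=29: (idle)
t=30: (idle)

running at tick 13 = A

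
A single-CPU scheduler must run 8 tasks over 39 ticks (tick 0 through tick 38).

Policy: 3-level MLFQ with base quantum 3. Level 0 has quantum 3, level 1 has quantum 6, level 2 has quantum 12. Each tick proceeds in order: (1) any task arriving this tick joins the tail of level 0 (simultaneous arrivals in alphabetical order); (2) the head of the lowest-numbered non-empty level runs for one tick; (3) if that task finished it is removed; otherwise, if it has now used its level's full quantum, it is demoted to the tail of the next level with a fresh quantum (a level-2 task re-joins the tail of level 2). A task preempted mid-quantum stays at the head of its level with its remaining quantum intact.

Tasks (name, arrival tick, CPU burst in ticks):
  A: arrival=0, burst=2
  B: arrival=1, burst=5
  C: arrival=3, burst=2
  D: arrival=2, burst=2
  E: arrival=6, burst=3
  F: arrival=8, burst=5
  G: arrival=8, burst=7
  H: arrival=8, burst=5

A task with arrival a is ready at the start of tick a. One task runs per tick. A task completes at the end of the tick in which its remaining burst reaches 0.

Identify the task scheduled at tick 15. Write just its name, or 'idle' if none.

t=0: L0/L1/L2 = A/-/- → run A
t=1: L0/L1/L2 = AB/-/- → run A
t=2: L0/L1/L2 = BD/-/- → run B
t=3: L0/L1/L2 = BDC/-/- → run B
t=4: L0/L1/L2 = BDC/-/- → run B
t=5: L0/L1/L2 = DC/B/- → run D
t=6: L0/L1/L2 = DCE/B/- → run D
t=7: L0/L1/L2 = CE/B/- → run C
t=8: L0/L1/L2 = CEFGH/B/- → run C
t=9: L0/L1/L2 = EFGH/B/- → run E
t=10: L0/L1/L2 = EFGH/B/- → run E
t=11: L0/L1/L2 = EFGH/B/- → run E
t=12: L0/L1/L2 = FGH/B/- → run F
t=13: L0/L1/L2 = FGH/B/- → run F
t=14: L0/L1/L2 = FGH/B/- → run F
t=15: L0/L1/L2 = GH/BF/- → run G
t=16: L0/L1/L2 = GH/BF/- → run G
t=17: L0/L1/L2 = GH/BF/- → run G
t=18: L0/L1/L2 = H/BFG/- → run H
t=19: L0/L1/L2 = H/BFG/- → run H
t=20: L0/L1/L2 = H/BFG/- → run H
t=21: L0/L1/L2 = -/BFGH/- → run B
t=22: L0/L1/L2 = -/BFGH/- → run B
t=23: L0/L1/L2 = -/FGH/- → run F
t=24: L0/L1/L2 = -/FGH/- → run F
t=25: L0/L1/L2 = -/GH/- → run G
t=26: L0/L1/L2 = -/GH/- → run G
t=27: L0/L1/L2 = -/GH/- → run G
t=28: L0/L1/L2 = -/GH/- → run G
t=29: L0/L1/L2 = -/H/- → run H
t=30: L0/L1/L2 = -/H/- → run H
t=31: (idle)
t=32: (idle)
t=33: (idle)
t=34: (idle)
t=35: (idle)
t=36: (idle)
t=37: (idle)
t=38: (idle)

running at tick 15 = G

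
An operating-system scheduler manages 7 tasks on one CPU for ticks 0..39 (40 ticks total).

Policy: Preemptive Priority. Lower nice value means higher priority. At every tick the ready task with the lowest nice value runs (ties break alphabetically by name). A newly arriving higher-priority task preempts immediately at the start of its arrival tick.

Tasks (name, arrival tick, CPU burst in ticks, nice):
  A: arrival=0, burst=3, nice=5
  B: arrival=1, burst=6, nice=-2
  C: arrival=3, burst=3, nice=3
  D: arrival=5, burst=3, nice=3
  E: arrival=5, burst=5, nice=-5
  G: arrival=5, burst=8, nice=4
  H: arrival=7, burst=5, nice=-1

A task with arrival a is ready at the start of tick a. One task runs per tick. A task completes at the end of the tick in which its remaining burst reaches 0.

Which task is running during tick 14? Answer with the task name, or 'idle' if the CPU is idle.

t=0: ready={A} → run A
t=1: ready={A,B} → run B
t=2: ready={A,B} → run B
t=3: ready={A,B,C} → run B
t=4: ready={A,B,C} → run B
t=5: ready={A,B,C,D,E,G} → run E
t=6: ready={A,B,C,D,E,G} → run E
t=7: ready={A,B,C,D,E,G,H} → run E
t=8: ready={A,B,C,D,E,G,H} → run E
t=9: ready={A,B,C,D,E,G,H} → run E
t=10: ready={A,B,C,D,G,H} → run B
t=11: ready={A,B,C,D,G,H} → run B
t=12: ready={A,C,D,G,H} → run H
t=13: ready={A,C,D,G,H} → run H
t=14: ready={A,C,D,G,H} → run H
t=15: ready={A,C,D,G,H} → run H
t=16: ready={A,C,D,G,H} → run H
t=17: ready={A,C,D,G} → run C
t=18: ready={A,C,D,G} → run C
t=19: ready={A,C,D,G} → run C
t=20: ready={A,D,G} → run D
t=21: ready={A,D,G} → run D
t=22: ready={A,D,G} → run D
t=23: ready={A,G} → run G
t=24: ready={A,G} → run G
t=25: ready={A,G} → run G
t=26: ready={A,G} → run G
t=27: ready={A,G} → run G
t=28: ready={A,G} → run G
t=29: ready={A,G} → run G
t=30: ready={A,G} → run G
t=31: ready={A} → run A
t=32: ready={A} → run A
t=33: (idle)
t=34: (idle)
t=35: (idle)
t=36: (idle)
t=37: (idle)
t=38: (idle)
t=39: (idle)

running at tick 14 = H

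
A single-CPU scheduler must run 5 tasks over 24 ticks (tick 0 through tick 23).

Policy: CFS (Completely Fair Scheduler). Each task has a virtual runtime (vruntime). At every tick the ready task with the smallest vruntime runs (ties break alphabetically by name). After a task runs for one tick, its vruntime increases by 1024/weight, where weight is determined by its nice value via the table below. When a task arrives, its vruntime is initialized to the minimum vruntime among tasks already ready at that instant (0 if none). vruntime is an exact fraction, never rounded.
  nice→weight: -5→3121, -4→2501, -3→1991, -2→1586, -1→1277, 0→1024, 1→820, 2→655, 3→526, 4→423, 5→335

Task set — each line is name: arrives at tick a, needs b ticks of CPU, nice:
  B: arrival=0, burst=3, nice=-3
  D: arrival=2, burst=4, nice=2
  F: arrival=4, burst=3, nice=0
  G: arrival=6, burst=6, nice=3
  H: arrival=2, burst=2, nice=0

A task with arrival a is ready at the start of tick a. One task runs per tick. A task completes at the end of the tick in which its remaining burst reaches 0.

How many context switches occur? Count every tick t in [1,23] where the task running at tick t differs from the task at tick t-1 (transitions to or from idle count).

t=0: vr[B=0] → run B
t=1: vr[B=1024/1991] → run B
t=2: vr[B=2048/1991 D=2048/1991 H=2048/1991] → run B
t=3: vr[D=2048/1991 H=2048/1991] → run D
t=4: vr[D=3380224/1304105 F=2048/1991 H=2048/1991] → run F
t=5: vr[D=3380224/1304105 F=4039/1991 H=2048/1991] → run H
t=6: vr[D=3380224/1304105 F=4039/1991 G=4039/1991 H=4039/1991] → run F
t=7: vr[D=3380224/1304105 F=6030/1991 G=4039/1991 H=4039/1991] → run G
t=8: vr[D=3380224/1304105 F=6030/1991 G=2081649/523633 H=4039/1991] → run H
t=9: vr[D=3380224/1304105 F=6030/1991 G=2081649/523633] → run D
t=10: vr[D=5419008/1304105 F=6030/1991 G=2081649/523633] → run F
t=11: vr[D=5419008/1304105 G=2081649/523633] → run G
t=12: vr[D=5419008/1304105 G=3101041/523633] → run D
t=13: vr[D=7457792/1304105 G=3101041/523633] → run D
t=14: vr[G=3101041/523633] → run G
t=15: vr[G=4120433/523633] → run G
t=16: vr[G=5139825/523633] → run G
t=17: vr[G=6159217/523633] → run G
t=18: (idle)
t=19: (idle)
t=20: (idle)
t=21: (idle)
t=22: (idle)
t=23: (idle)

context switches = 12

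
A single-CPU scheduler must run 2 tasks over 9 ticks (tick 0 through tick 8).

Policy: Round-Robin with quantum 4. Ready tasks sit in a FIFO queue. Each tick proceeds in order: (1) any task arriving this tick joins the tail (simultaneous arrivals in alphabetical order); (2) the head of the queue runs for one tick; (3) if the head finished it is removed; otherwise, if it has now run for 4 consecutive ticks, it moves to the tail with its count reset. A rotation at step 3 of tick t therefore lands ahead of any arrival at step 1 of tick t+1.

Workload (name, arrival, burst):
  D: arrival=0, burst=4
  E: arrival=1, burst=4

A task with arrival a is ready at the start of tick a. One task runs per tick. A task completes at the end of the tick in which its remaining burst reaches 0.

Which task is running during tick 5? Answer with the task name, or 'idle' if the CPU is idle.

t=0: queue=[D] q_used=0 → run D
t=1: queue=[D,E] q_used=1 → run D
t=2: queue=[D,E] q_used=2 → run D
t=3: queue=[D,E] q_used=3 → run D
t=4: queue=[E] q_used=0 → run E
t=5: queue=[E] q_used=1 → run E
t=6: queue=[E] q_used=2 → run E
t=7: queue=[E] q_used=3 → run E
t=8: (idle)

running at tick 5 = E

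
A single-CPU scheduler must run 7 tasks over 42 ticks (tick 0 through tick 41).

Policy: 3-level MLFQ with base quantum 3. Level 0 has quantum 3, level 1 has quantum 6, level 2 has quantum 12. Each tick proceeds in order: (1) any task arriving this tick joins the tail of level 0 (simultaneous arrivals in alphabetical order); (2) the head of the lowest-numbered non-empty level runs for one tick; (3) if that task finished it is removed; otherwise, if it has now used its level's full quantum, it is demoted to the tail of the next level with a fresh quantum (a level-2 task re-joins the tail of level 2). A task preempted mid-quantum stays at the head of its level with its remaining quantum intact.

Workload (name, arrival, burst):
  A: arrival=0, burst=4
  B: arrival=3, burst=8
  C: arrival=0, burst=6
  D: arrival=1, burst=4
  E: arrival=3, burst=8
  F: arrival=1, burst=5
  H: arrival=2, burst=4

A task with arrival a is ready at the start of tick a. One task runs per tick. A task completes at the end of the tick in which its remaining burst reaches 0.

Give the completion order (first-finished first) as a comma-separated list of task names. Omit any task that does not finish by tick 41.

t=0: L0/L1/L2 = AC/-/- → run A
t=1: L0/L1/L2 = ACDF/-/- → run A
t=2: L0/L1/L2 = ACDFH/-/- → run A
t=3: L0/L1/L2 = CDFHBE/A/- → run C
t=4: L0/L1/L2 = CDFHBE/A/- → run C
t=5: L0/L1/L2 = CDFHBE/A/- → run C
t=6: L0/L1/L2 = DFHBE/AC/- → run D
t=7: L0/L1/L2 = DFHBE/AC/- → run D
t=8: L0/L1/L2 = DFHBE/AC/- → run D
t=9: L0/L1/L2 = FHBE/ACD/- → run F
t=10: L0/L1/L2 = FHBE/ACD/- → run F
t=11: L0/L1/L2 = FHBE/ACD/- → run F
t=12: L0/L1/L2 = HBE/ACDF/- → run H
t=13: L0/L1/L2 = HBE/ACDF/- → run H
t=14: L0/L1/L2 = HBE/ACDF/- → run H
t=15: L0/L1/L2 = BE/ACDFH/- → run B
t=16: L0/L1/L2 = BE/ACDFH/- → run B
t=17: L0/L1/L2 = BE/ACDFH/- → run B
t=18: L0/L1/L2 = E/ACDFHB/- → run E
t=19: L0/L1/L2 = E/ACDFHB/- → run E
t=20: L0/L1/L2 = E/ACDFHB/- → run E
t=21: L0/L1/L2 = -/ACDFHBE/- → run A
t=22: L0/L1/L2 = -/CDFHBE/- → run C
t=23: L0/L1/L2 = -/CDFHBE/- → run C
t=24: L0/L1/L2 = -/CDFHBE/- → run C
t=25: L0/L1/L2 = -/DFHBE/- → run D
t=26: L0/L1/L2 = -/FHBE/- → run F
t=27: L0/L1/L2 = -/FHBE/- → run F
t=28: L0/L1/L2 = -/HBE/- → run H
t=29: L0/L1/L2 = -/BE/- → run B
t=30: L0/L1/L2 = -/BE/- → run B
t=31: L0/L1/L2 = -/BE/- → run B
t=32: L0/L1/L2 = -/BE/- → run B
t=33: L0/L1/L2 = -/BE/- → run B
t=34: L0/L1/L2 = -/E/- → run E
t=35: L0/L1/L2 = -/E/- → run E
t=36: L0/L1/L2 = -/E/- → run E
t=37: L0/L1/L2 = -/E/- → run E
t=38: L0/L1/L2 = -/E/- → run E
t=39: (idle)
t=40: (idle)
t=41: (idle)

completion order = A, C, D, F, H, B, E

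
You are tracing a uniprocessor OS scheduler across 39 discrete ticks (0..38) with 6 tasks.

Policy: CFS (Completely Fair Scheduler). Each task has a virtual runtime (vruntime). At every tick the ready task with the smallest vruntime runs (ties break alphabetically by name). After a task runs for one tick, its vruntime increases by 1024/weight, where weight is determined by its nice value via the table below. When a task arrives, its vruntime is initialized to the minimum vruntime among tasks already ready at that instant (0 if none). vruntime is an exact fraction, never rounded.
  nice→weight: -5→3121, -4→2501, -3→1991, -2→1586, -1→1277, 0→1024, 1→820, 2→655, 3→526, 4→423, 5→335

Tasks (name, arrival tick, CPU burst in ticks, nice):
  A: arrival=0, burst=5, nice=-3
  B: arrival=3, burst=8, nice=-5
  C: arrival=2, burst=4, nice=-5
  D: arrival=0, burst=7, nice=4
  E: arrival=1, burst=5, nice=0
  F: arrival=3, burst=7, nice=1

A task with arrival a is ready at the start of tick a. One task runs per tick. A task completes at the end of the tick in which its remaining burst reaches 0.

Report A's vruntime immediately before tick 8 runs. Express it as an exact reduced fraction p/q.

vruntime(A, start of tick 8) = 1024/1991

t=0: vr[A=0 D=0] → run A
t=1: vr[A=1024/1991 D=0 E=0] → run D
t=2: vr[A=1024/1991 C=0 D=1024/423 E=0] → run C
t=3: vr[A=1024/1991 B=0 C=1024/3121 D=1024/423 E=0 F=0] → run B
t=4: vr[A=1024/1991 B=1024/3121 C=1024/3121 D=1024/423 E=0 F=0] → run E
t=5: vr[A=1024/1991 B=1024/3121 C=1024/3121 D=1024/423 E=1 F=0] → run F
t=6: vr[A=1024/1991 B=1024/3121 C=1024/3121 D=1024/423 E=1 F=256/205] → run B
t=7: vr[A=1024/1991 B=2048/3121 C=1024/3121 D=1024/423 E=1 F=256/205] → run C
t=8: vr[A=1024/1991 B=2048/3121 C=2048/3121 D=1024/423 E=1 F=256/205] → run A
t=9: vr[A=2048/1991 B=2048/3121 C=2048/3121 D=1024/423 E=1 F=256/205] → run B
t=10: vr[A=2048/1991 B=3072/3121 C=2048/3121 D=1024/423 E=1 F=256/205] → run C
t=11: vr[A=2048/1991 B=3072/3121 C=3072/3121 D=1024/423 E=1 F=256/205] → run B
t=12: vr[A=2048/1991 B=4096/3121 C=3072/3121 D=1024/423 E=1 F=256/205] → run C
t=13: vr[A=2048/1991 B=4096/3121 D=1024/423 E=1 F=256/205] → run E
t=14: vr[A=2048/1991 B=4096/3121 D=1024/423 E=2 F=256/205] → run A
t=15: vr[A=3072/1991 B=4096/3121 D=1024/423 E=2 F=256/205] → run F
t=16: vr[A=3072/1991 B=4096/3121 D=1024/423 E=2 F=512/205] → run B
t=17: vr[A=3072/1991 B=5120/3121 D=1024/423 E=2 F=512/205] → run A
t=18: vr[A=4096/1991 B=5120/3121 D=1024/423 E=2 F=512/205] → run B
t=19: vr[A=4096/1991 B=6144/3121 D=1024/423 E=2 F=512/205] → run B
t=20: vr[A=4096/1991 B=7168/3121 D=1024/423 E=2 F=512/205] → run E
t=21: vr[A=4096/1991 B=7168/3121 D=1024/423 E=3 F=512/205] → run A
t=22: vr[B=7168/3121 D=1024/423 E=3 F=512/205] → run B
t=23: vr[D=1024/423 E=3 F=512/205] → run D
t=24: vr[D=2048/423 E=3 F=512/205] → run F
t=25: vr[D=2048/423 E=3 F=768/205] → run E
t=26: vr[D=2048/423 E=4 F=768/205] → run F
t=27: vr[D=2048/423 E=4 F=1024/205] → run E
t=28: vr[D=2048/423 F=1024/205] → run D
t=29: vr[D=1024/141 F=1024/205] → run F
t=30: vr[D=1024/141 F=256/41] → run F
t=31: vr[D=1024/141 F=1536/205] → run D
t=32: vr[D=4096/423 F=1536/205] → run F
t=33: vr[D=4096/423] → run D
t=34: vr[D=5120/423] → run D
t=35: vr[D=2048/141] → run D
t=36: (idle)
t=37: (idle)
t=38: (idle)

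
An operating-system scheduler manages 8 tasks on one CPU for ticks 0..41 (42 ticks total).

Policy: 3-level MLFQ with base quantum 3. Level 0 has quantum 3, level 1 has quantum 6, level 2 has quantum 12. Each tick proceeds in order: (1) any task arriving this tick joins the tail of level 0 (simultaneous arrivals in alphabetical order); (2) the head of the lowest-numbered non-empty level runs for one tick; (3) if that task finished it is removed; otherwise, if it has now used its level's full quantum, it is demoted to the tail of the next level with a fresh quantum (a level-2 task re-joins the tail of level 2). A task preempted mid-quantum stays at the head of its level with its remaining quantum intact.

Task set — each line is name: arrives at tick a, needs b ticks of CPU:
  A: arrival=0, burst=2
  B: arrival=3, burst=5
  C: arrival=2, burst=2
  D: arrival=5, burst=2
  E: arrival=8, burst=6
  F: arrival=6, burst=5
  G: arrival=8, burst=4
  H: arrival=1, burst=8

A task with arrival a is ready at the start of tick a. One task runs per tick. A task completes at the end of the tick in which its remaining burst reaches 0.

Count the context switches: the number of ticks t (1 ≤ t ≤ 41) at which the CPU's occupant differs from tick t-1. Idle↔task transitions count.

context switches = 13

t=0: L0/L1/L2 = A/-/- → run A
t=1: L0/L1/L2 = AH/-/- → run A
t=2: L0/L1/L2 = HC/-/- → run H
t=3: L0/L1/L2 = HCB/-/- → run H
t=4: L0/L1/L2 = HCB/-/- → run H
t=5: L0/L1/L2 = CBD/H/- → run C
t=6: L0/L1/L2 = CBDF/H/- → run C
t=7: L0/L1/L2 = BDF/H/- → run B
t=8: L0/L1/L2 = BDFEG/H/- → run B
t=9: L0/L1/L2 = BDFEG/H/- → run B
t=10: L0/L1/L2 = DFEG/HB/- → run D
t=11: L0/L1/L2 = DFEG/HB/- → run D
t=12: L0/L1/L2 = FEG/HB/- → run F
t=13: L0/L1/L2 = FEG/HB/- → run F
t=14: L0/L1/L2 = FEG/HB/- → run F
t=15: L0/L1/L2 = EG/HBF/- → run E
t=16: L0/L1/L2 = EG/HBF/- → run E
t=17: L0/L1/L2 = EG/HBF/- → run E
t=18: L0/L1/L2 = G/HBFE/- → run G
t=19: L0/L1/L2 = G/HBFE/- → run G
t=20: L0/L1/L2 = G/HBFE/- → run G
t=21: L0/L1/L2 = -/HBFEG/- → run H
t=22: L0/L1/L2 = -/HBFEG/- → run H
t=23: L0/L1/L2 = -/HBFEG/- → run H
t=24: L0/L1/L2 = -/HBFEG/- → run H
t=25: L0/L1/L2 = -/HBFEG/- → run H
t=26: L0/L1/L2 = -/BFEG/- → run B
t=27: L0/L1/L2 = -/BFEG/- → run B
t=28: L0/L1/L2 = -/FEG/- → run F
t=29: L0/L1/L2 = -/FEG/- → run F
t=30: L0/L1/L2 = -/EG/- → run E
t=31: L0/L1/L2 = -/EG/- → run E
t=32: L0/L1/L2 = -/EG/- → run E
t=33: L0/L1/L2 = -/G/- → run G
t=34: (idle)
t=35: (idle)
t=36: (idle)
t=37: (idle)
t=38: (idle)
t=39: (idle)
t=40: (idle)
t=41: (idle)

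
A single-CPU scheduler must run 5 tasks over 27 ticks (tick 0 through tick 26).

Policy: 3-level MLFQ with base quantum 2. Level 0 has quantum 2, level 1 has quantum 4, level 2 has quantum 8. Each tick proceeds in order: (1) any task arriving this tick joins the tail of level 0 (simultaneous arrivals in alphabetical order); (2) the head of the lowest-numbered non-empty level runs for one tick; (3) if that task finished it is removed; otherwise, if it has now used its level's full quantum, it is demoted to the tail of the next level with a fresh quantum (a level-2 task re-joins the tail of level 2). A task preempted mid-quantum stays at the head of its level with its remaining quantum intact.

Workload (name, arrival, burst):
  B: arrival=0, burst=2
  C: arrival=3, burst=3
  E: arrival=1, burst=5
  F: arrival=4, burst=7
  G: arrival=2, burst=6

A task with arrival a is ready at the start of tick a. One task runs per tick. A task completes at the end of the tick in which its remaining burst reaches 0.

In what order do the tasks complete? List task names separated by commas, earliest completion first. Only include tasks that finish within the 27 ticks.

t=0: L0/L1/L2 = B/-/- → run B
t=1: L0/L1/L2 = BE/-/- → run B
t=2: L0/L1/L2 = EG/-/- → run E
t=3: L0/L1/L2 = EGC/-/- → run E
t=4: L0/L1/L2 = GCF/E/- → run G
t=5: L0/L1/L2 = GCF/E/- → run G
t=6: L0/L1/L2 = CF/EG/- → run C
t=7: L0/L1/L2 = CF/EG/- → run C
t=8: L0/L1/L2 = F/EGC/- → run F
t=9: L0/L1/L2 = F/EGC/- → run F
t=10: L0/L1/L2 = -/EGCF/- → run E
t=11: L0/L1/L2 = -/EGCF/- → run E
t=12: L0/L1/L2 = -/EGCF/- → run E
t=13: L0/L1/L2 = -/GCF/- → run G
t=14: L0/L1/L2 = -/GCF/- → run G
t=15: L0/L1/L2 = -/GCF/- → run G
t=16: L0/L1/L2 = -/GCF/- → run G
t=17: L0/L1/L2 = -/CF/- → run C
t=18: L0/L1/L2 = -/F/- → run F
t=19: L0/L1/L2 = -/F/- → run F
t=20: L0/L1/L2 = -/F/- → run F
t=21: L0/L1/L2 = -/F/- → run F
t=22: L0/L1/L2 = -/-/F → run F
t=23: (idle)
t=24: (idle)
t=25: (idle)
t=26: (idle)

completion order = B, E, G, C, F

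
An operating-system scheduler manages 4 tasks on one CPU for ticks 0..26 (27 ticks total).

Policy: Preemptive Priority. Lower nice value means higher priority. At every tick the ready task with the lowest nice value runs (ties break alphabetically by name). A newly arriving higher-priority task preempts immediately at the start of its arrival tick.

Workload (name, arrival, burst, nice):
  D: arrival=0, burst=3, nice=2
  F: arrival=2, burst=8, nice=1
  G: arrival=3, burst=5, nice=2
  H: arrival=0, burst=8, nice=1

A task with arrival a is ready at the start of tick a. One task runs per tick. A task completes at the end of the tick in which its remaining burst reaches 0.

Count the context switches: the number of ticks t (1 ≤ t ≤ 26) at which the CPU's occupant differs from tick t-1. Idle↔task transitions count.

t=0: ready={D,H} → run H
t=1: ready={D,H} → run H
t=2: ready={D,F,H} → run F
t=3: ready={D,F,G,H} → run F
t=4: ready={D,F,G,H} → run F
t=5: ready={D,F,G,H} → run F
t=6: ready={D,F,G,H} → run F
t=7: ready={D,F,G,H} → run F
t=8: ready={D,F,G,H} → run F
t=9: ready={D,F,G,H} → run F
t=10: ready={D,G,H} → run H
t=11: ready={D,G,H} → run H
t=12: ready={D,G,H} → run H
t=13: ready={D,G,H} → run H
t=14: ready={D,G,H} → run H
t=15: ready={D,G,H} → run H
t=16: ready={D,G} → run D
t=17: ready={D,G} → run D
t=18: ready={D,G} → run D
t=19: ready={G} → run G
t=20: ready={G} → run G
t=21: ready={G} → run G
t=22: ready={G} → run G
t=23: ready={G} → run G
t=24: (idle)
t=25: (idle)
t=26: (idle)

context switches = 5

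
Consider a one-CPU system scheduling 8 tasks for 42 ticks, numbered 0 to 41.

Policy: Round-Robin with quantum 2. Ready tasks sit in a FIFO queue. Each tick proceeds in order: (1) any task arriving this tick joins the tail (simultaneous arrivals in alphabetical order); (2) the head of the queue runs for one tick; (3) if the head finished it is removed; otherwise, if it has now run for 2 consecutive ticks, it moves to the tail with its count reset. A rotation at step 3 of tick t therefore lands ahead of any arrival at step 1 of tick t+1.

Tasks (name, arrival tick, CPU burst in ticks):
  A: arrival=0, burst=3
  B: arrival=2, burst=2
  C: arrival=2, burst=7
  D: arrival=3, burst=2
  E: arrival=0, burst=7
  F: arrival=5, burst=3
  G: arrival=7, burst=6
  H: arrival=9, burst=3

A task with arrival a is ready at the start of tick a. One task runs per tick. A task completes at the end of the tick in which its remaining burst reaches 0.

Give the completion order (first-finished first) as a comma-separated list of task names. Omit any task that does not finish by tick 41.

t=0: queue=[A,E] q_used=0 → run A
t=1: queue=[A,E] q_used=1 → run A
t=2: queue=[E,A,B,C] q_used=0 → run E
t=3: queue=[E,A,B,C,D] q_used=1 → run E
t=4: queue=[A,B,C,D,E] q_used=0 → run A
t=5: queue=[B,C,D,E,F] q_used=0 → run B
t=6: queue=[B,C,D,E,F] q_used=1 → run B
t=7: queue=[C,D,E,F,G] q_used=0 → run C
t=8: queue=[C,D,E,F,G] q_used=1 → run C
t=9: queue=[D,E,F,G,C,H] q_used=0 → run D
t=10: queue=[D,E,F,G,C,H] q_used=1 → run D
t=11: queue=[E,F,G,C,H] q_used=0 → run E
t=12: queue=[E,F,G,C,H] q_used=1 → run E
t=13: queue=[F,G,C,H,E] q_used=0 → run F
t=14: queue=[F,G,C,H,E] q_used=1 → run F
t=15: queue=[G,C,H,E,F] q_used=0 → run G
t=16: queue=[G,C,H,E,F] q_used=1 → run G
t=17: queue=[C,H,E,F,G] q_used=0 → run C
t=18: queue=[C,H,E,F,G] q_used=1 → run C
t=19: queue=[H,E,F,G,C] q_used=0 → run H
t=20: queue=[H,E,F,G,C] q_used=1 → run H
t=21: queue=[E,F,G,C,H] q_used=0 → run E
t=22: queue=[E,F,G,C,H] q_used=1 → run E
t=23: queue=[F,G,C,H,E] q_used=0 → run F
t=24: queue=[G,C,H,E] q_used=0 → run G
t=25: queue=[G,C,H,E] q_used=1 → run G
t=26: queue=[C,H,E,G] q_used=0 → run C
t=27: queue=[C,H,E,G] q_used=1 → run C
t=28: queue=[H,E,G,C] q_used=0 → run H
t=29: queue=[E,G,C] q_used=0 → run E
t=30: queue=[G,C] q_used=0 → run G
t=31: queue=[G,C] q_used=1 → run G
t=32: queue=[C] q_used=0 → run C
t=33: (idle)
t=34: (idle)
t=35: (idle)
t=36: (idle)
t=37: (idle)
t=38: (idle)
t=39: (idle)
t=40: (idle)
t=41: (idle)

completion order = A, B, D, F, H, E, G, C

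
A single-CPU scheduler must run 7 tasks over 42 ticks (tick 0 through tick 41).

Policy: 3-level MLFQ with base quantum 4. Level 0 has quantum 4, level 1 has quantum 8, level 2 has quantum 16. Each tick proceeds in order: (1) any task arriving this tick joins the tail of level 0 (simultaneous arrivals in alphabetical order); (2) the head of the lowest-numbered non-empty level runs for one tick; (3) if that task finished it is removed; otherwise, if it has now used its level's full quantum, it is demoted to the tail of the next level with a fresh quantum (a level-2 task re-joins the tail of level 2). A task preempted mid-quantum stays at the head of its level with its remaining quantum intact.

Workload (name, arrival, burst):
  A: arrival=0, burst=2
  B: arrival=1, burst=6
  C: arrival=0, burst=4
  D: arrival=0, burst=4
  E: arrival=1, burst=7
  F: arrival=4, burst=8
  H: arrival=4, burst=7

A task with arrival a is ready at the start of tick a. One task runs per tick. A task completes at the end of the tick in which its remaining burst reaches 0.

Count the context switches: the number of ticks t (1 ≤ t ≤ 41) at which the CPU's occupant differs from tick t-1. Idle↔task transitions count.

context switches = 11

t=0: L0/L1/L2 = ACD/-/- → run A
t=1: L0/L1/L2 = ACDBE/-/- → run A
t=2: L0/L1/L2 = CDBE/-/- → run C
t=3: L0/L1/L2 = CDBE/-/- → run C
t=4: L0/L1/L2 = CDBEFH/-/- → run C
t=5: L0/L1/L2 = CDBEFH/-/- → run C
t=6: L0/L1/L2 = DBEFH/-/- → run D
t=7: L0/L1/L2 = DBEFH/-/- → run D
t=8: L0/L1/L2 = DBEFH/-/- → run D
t=9: L0/L1/L2 = DBEFH/-/- → run D
t=10: L0/L1/L2 = BEFH/-/- → run B
t=11: L0/L1/L2 = BEFH/-/- → run B
t=12: L0/L1/L2 = BEFH/-/- → run B
t=13: L0/L1/L2 = BEFH/-/- → run B
t=14: L0/L1/L2 = EFH/B/- → run E
t=15: L0/L1/L2 = EFH/B/- → run E
t=16: L0/L1/L2 = EFH/B/- → run E
t=17: L0/L1/L2 = EFH/B/- → run E
t=18: L0/L1/L2 = FH/BE/- → run F
t=19: L0/L1/L2 = FH/BE/- → run F
t=20: L0/L1/L2 = FH/BE/- → run F
t=21: L0/L1/L2 = FH/BE/- → run F
t=22: L0/L1/L2 = H/BEF/- → run H
t=23: L0/L1/L2 = H/BEF/- → run H
t=24: L0/L1/L2 = H/BEF/- → run H
t=25: L0/L1/L2 = H/BEF/- → run H
t=26: L0/L1/L2 = -/BEFH/- → run B
t=27: L0/L1/L2 = -/BEFH/- → run B
t=28: L0/L1/L2 = -/EFH/- → run E
t=29: L0/L1/L2 = -/EFH/- → run E
t=30: L0/L1/L2 = -/EFH/- → run E
t=31: L0/L1/L2 = -/FH/- → run F
t=32: L0/L1/L2 = -/FH/- → run F
t=33: L0/L1/L2 = -/FH/- → run F
t=34: L0/L1/L2 = -/FH/- → run F
t=35: L0/L1/L2 = -/H/- → run H
t=36: L0/L1/L2 = -/H/- → run H
t=37: L0/L1/L2 = -/H/- → run H
t=38: (idle)
t=39: (idle)
t=40: (idle)
t=41: (idle)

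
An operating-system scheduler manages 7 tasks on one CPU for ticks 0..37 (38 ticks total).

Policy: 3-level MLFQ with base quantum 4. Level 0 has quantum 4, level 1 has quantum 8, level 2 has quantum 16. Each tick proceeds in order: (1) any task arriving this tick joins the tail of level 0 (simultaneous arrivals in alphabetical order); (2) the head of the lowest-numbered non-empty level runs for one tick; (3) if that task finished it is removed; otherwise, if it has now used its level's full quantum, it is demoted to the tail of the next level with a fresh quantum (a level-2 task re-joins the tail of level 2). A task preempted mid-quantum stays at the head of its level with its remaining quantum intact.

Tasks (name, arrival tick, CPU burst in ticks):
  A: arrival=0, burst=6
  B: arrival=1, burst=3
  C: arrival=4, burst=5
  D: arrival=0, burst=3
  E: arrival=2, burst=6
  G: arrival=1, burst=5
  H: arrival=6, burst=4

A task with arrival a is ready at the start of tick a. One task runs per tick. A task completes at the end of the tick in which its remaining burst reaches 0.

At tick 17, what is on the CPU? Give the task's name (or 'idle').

t=0: L0/L1/L2 = AD/-/- → run A
t=1: L0/L1/L2 = ADBG/-/- → run A
t=2: L0/L1/L2 = ADBGE/-/- → run A
t=3: L0/L1/L2 = ADBGE/-/- → run A
t=4: L0/L1/L2 = DBGEC/A/- → run D
t=5: L0/L1/L2 = DBGEC/A/- → run D
t=6: L0/L1/L2 = DBGECH/A/- → run D
t=7: L0/L1/L2 = BGECH/A/- → run B
t=8: L0/L1/L2 = BGECH/A/- → run B
t=9: L0/L1/L2 = BGECH/A/- → run B
t=10: L0/L1/L2 = GECH/A/- → run G
t=11: L0/L1/L2 = GECH/A/- → run G
t=12: L0/L1/L2 = GECH/A/- → run G
t=13: L0/L1/L2 = GECH/A/- → run G
t=14: L0/L1/L2 = ECH/AG/- → run E
t=15: L0/L1/L2 = ECH/AG/- → run E
t=16: L0/L1/L2 = ECH/AG/- → run E
t=17: L0/L1/L2 = ECH/AG/- → run E
t=18: L0/L1/L2 = CH/AGE/- → run C
t=19: L0/L1/L2 = CH/AGE/- → run C
t=20: L0/L1/L2 = CH/AGE/- → run C
t=21: L0/L1/L2 = CH/AGE/- → run C
t=22: L0/L1/L2 = H/AGEC/- → run H
t=23: L0/L1/L2 = H/AGEC/- → run H
t=24: L0/L1/L2 = H/AGEC/- → run H
t=25: L0/L1/L2 = H/AGEC/- → run H
t=26: L0/L1/L2 = -/AGEC/- → run A
t=27: L0/L1/L2 = -/AGEC/- → run A
t=28: L0/L1/L2 = -/GEC/- → run G
t=29: L0/L1/L2 = -/EC/- → run E
t=30: L0/L1/L2 = -/EC/- → run E
t=31: L0/L1/L2 = -/C/- → run C
t=32: (idle)
t=33: (idle)
t=34: (idle)
t=35: (idle)
t=36: (idle)
t=37: (idle)

running at tick 17 = E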